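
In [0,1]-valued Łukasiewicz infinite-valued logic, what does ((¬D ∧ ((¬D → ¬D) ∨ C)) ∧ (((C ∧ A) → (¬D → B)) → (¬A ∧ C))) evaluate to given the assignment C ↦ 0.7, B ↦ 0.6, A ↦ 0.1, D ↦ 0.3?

0.70

¬D: Łukasiewicz ¬ gives 1 − 0.3 = 0.7
¬D: Łukasiewicz ¬ gives 1 − 0.3 = 0.7
¬D: Łukasiewicz ¬ gives 1 − 0.3 = 0.7
(¬D → ¬D): min(1, 1 − 0.7 + 0.7) = 1
((¬D → ¬D) ∨ C) = max(1, 0.7) = 1
(¬D ∧ ((¬D → ¬D) ∨ C)) = min(0.7, 1) = 0.7
(C ∧ A) = min(0.7, 0.1) = 0.1
¬D: Łukasiewicz ¬ gives 1 − 0.3 = 0.7
(¬D → B): min(1, 1 − 0.7 + 0.6) = 0.9
((C ∧ A) → (¬D → B)): min(1, 1 − 0.1 + 0.9) = 1
¬A: Łukasiewicz ¬ gives 1 − 0.1 = 0.9
(¬A ∧ C) = min(0.9, 0.7) = 0.7
(((C ∧ A) → (¬D → B)) → (¬A ∧ C)): min(1, 1 − 1 + 0.7) = 0.7
((¬D ∧ ((¬D → ¬D) ∨ C)) ∧ (((C ∧ A) → (¬D → B)) → (¬A ∧ C))) = min(0.7, 0.7) = 0.7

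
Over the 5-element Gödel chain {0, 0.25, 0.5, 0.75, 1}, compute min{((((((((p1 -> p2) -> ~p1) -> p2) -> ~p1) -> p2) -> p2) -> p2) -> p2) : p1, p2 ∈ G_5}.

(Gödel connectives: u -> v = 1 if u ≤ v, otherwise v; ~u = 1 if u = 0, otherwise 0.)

0.25

The minimum is attained at p1 = 0.25, p2 = 0.25:
  (p1 -> p2): 0.25 ≤ 0.25, so result = 1
  ~p1: Gödel ¬ of 0.25 = 0 (operand ≠ 0)
  ((p1 -> p2) -> ~p1): 1 > 0, so result = 0
  (((p1 -> p2) -> ~p1) -> p2): 0 ≤ 0.25, so result = 1
  ~p1: Gödel ¬ of 0.25 = 0 (operand ≠ 0)
  ((((p1 -> p2) -> ~p1) -> p2) -> ~p1): 1 > 0, so result = 0
  (((((p1 -> p2) -> ~p1) -> p2) -> ~p1) -> p2): 0 ≤ 0.25, so result = 1
  ((((((p1 -> p2) -> ~p1) -> p2) -> ~p1) -> p2) -> p2): 1 > 0.25, so result = 0.25
  (((((((p1 -> p2) -> ~p1) -> p2) -> ~p1) -> p2) -> p2) -> p2): 0.25 ≤ 0.25, so result = 1
  ((((((((p1 -> p2) -> ~p1) -> p2) -> ~p1) -> p2) -> p2) -> p2) -> p2): 1 > 0.25, so result = 0.25
Checking all 25 assignments confirms none give a value below 0.25.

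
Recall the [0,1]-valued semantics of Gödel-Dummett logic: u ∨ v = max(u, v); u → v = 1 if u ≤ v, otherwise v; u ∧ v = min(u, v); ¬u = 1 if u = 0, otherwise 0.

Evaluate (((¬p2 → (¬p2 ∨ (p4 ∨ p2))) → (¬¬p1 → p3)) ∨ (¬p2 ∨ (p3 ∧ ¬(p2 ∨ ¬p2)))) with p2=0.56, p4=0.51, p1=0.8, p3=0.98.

¬p2: Gödel ¬ of 0.56 = 0 (operand ≠ 0)
¬p2: Gödel ¬ of 0.56 = 0 (operand ≠ 0)
(p4 ∨ p2) = max(0.51, 0.56) = 0.56
(¬p2 ∨ (p4 ∨ p2)) = max(0, 0.56) = 0.56
(¬p2 → (¬p2 ∨ (p4 ∨ p2))): 0 ≤ 0.56, so result = 1
¬p1: Gödel ¬ of 0.8 = 0 (operand ≠ 0)
¬¬p1: Gödel ¬ of 0 = 1 (operand is 0)
(¬¬p1 → p3): 1 > 0.98, so result = 0.98
((¬p2 → (¬p2 ∨ (p4 ∨ p2))) → (¬¬p1 → p3)): 1 > 0.98, so result = 0.98
¬p2: Gödel ¬ of 0.56 = 0 (operand ≠ 0)
¬p2: Gödel ¬ of 0.56 = 0 (operand ≠ 0)
(p2 ∨ ¬p2) = max(0.56, 0) = 0.56
¬(p2 ∨ ¬p2): Gödel ¬ of 0.56 = 0 (operand ≠ 0)
(p3 ∧ ¬(p2 ∨ ¬p2)) = min(0.98, 0) = 0
(¬p2 ∨ (p3 ∧ ¬(p2 ∨ ¬p2))) = max(0, 0) = 0
(((¬p2 → (¬p2 ∨ (p4 ∨ p2))) → (¬¬p1 → p3)) ∨ (¬p2 ∨ (p3 ∧ ¬(p2 ∨ ¬p2)))) = max(0.98, 0) = 0.98

0.98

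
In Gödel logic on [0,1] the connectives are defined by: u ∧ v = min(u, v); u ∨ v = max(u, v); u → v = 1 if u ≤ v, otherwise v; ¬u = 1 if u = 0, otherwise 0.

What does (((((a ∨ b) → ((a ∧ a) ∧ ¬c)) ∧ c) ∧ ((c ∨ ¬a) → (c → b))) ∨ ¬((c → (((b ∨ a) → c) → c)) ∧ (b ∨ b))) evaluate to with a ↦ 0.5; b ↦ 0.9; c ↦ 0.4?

0.00

(a ∨ b) = max(0.5, 0.9) = 0.9
(a ∧ a) = min(0.5, 0.5) = 0.5
¬c: Gödel ¬ of 0.4 = 0 (operand ≠ 0)
((a ∧ a) ∧ ¬c) = min(0.5, 0) = 0
((a ∨ b) → ((a ∧ a) ∧ ¬c)): 0.9 > 0, so result = 0
(((a ∨ b) → ((a ∧ a) ∧ ¬c)) ∧ c) = min(0, 0.4) = 0
¬a: Gödel ¬ of 0.5 = 0 (operand ≠ 0)
(c ∨ ¬a) = max(0.4, 0) = 0.4
(c → b): 0.4 ≤ 0.9, so result = 1
((c ∨ ¬a) → (c → b)): 0.4 ≤ 1, so result = 1
((((a ∨ b) → ((a ∧ a) ∧ ¬c)) ∧ c) ∧ ((c ∨ ¬a) → (c → b))) = min(0, 1) = 0
(b ∨ a) = max(0.9, 0.5) = 0.9
((b ∨ a) → c): 0.9 > 0.4, so result = 0.4
(((b ∨ a) → c) → c): 0.4 ≤ 0.4, so result = 1
(c → (((b ∨ a) → c) → c)): 0.4 ≤ 1, so result = 1
(b ∨ b) = max(0.9, 0.9) = 0.9
((c → (((b ∨ a) → c) → c)) ∧ (b ∨ b)) = min(1, 0.9) = 0.9
¬((c → (((b ∨ a) → c) → c)) ∧ (b ∨ b)): Gödel ¬ of 0.9 = 0 (operand ≠ 0)
(((((a ∨ b) → ((a ∧ a) ∧ ¬c)) ∧ c) ∧ ((c ∨ ¬a) → (c → b))) ∨ ¬((c → (((b ∨ a) → c) → c)) ∧ (b ∨ b))) = max(0, 0) = 0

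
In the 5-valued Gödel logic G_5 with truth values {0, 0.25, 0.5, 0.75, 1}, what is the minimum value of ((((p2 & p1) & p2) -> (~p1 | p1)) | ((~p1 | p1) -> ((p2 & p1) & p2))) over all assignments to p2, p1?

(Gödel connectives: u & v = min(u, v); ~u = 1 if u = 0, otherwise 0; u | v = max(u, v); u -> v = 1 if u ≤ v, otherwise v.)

Every assignment gives 1. For instance at p2 = 0, p1 = 0:
  (p2 & p1) = min(0, 0) = 0
  ((p2 & p1) & p2) = min(0, 0) = 0
  ~p1: Gödel ¬ of 0 = 1 (operand is 0)
  (~p1 | p1) = max(1, 0) = 1
  (((p2 & p1) & p2) -> (~p1 | p1)): 0 ≤ 1, so result = 1
  ~p1: Gödel ¬ of 0 = 1 (operand is 0)
  (~p1 | p1) = max(1, 0) = 1
  (p2 & p1) = min(0, 0) = 0
  ((p2 & p1) & p2) = min(0, 0) = 0
  ((~p1 | p1) -> ((p2 & p1) & p2)): 1 > 0, so result = 0
  ((((p2 & p1) & p2) -> (~p1 | p1)) | ((~p1 | p1) -> ((p2 & p1) & p2))) = max(1, 0) = 1
All 25 assignments give value 1 — the formula is a G_5-tautology.

1.00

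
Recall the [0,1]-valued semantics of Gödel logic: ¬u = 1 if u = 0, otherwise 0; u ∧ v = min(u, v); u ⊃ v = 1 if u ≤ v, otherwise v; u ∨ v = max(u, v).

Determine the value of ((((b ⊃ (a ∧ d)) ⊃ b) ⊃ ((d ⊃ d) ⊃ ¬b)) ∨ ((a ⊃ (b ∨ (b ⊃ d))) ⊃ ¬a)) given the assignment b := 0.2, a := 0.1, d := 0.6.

(a ∧ d) = min(0.1, 0.6) = 0.1
(b ⊃ (a ∧ d)): 0.2 > 0.1, so result = 0.1
((b ⊃ (a ∧ d)) ⊃ b): 0.1 ≤ 0.2, so result = 1
(d ⊃ d): 0.6 ≤ 0.6, so result = 1
¬b: Gödel ¬ of 0.2 = 0 (operand ≠ 0)
((d ⊃ d) ⊃ ¬b): 1 > 0, so result = 0
(((b ⊃ (a ∧ d)) ⊃ b) ⊃ ((d ⊃ d) ⊃ ¬b)): 1 > 0, so result = 0
(b ⊃ d): 0.2 ≤ 0.6, so result = 1
(b ∨ (b ⊃ d)) = max(0.2, 1) = 1
(a ⊃ (b ∨ (b ⊃ d))): 0.1 ≤ 1, so result = 1
¬a: Gödel ¬ of 0.1 = 0 (operand ≠ 0)
((a ⊃ (b ∨ (b ⊃ d))) ⊃ ¬a): 1 > 0, so result = 0
((((b ⊃ (a ∧ d)) ⊃ b) ⊃ ((d ⊃ d) ⊃ ¬b)) ∨ ((a ⊃ (b ∨ (b ⊃ d))) ⊃ ¬a)) = max(0, 0) = 0

0.00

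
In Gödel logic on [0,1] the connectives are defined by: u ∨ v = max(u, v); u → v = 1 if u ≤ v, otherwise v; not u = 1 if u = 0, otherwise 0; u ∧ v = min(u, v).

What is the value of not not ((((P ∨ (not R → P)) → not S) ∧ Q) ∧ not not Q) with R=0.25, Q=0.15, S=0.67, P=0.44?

0.00

not R: Gödel ¬ of 0.25 = 0 (operand ≠ 0)
(not R → P): 0 ≤ 0.44, so result = 1
(P ∨ (not R → P)) = max(0.44, 1) = 1
not S: Gödel ¬ of 0.67 = 0 (operand ≠ 0)
((P ∨ (not R → P)) → not S): 1 > 0, so result = 0
(((P ∨ (not R → P)) → not S) ∧ Q) = min(0, 0.15) = 0
not Q: Gödel ¬ of 0.15 = 0 (operand ≠ 0)
not not Q: Gödel ¬ of 0 = 1 (operand is 0)
((((P ∨ (not R → P)) → not S) ∧ Q) ∧ not not Q) = min(0, 1) = 0
not ((((P ∨ (not R → P)) → not S) ∧ Q) ∧ not not Q): Gödel ¬ of 0 = 1 (operand is 0)
not not ((((P ∨ (not R → P)) → not S) ∧ Q) ∧ not not Q): Gödel ¬ of 1 = 0 (operand ≠ 0)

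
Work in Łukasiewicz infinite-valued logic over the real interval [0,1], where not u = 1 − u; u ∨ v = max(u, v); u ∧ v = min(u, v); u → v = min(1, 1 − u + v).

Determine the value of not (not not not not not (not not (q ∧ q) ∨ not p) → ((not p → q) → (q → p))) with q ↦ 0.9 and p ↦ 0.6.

(q ∧ q) = min(0.9, 0.9) = 0.9
not (q ∧ q): Łukasiewicz ¬ gives 1 − 0.9 = 0.1
not not (q ∧ q): Łukasiewicz ¬ gives 1 − 0.1 = 0.9
not p: Łukasiewicz ¬ gives 1 − 0.6 = 0.4
(not not (q ∧ q) ∨ not p) = max(0.9, 0.4) = 0.9
not (not not (q ∧ q) ∨ not p): Łukasiewicz ¬ gives 1 − 0.9 = 0.1
not not (not not (q ∧ q) ∨ not p): Łukasiewicz ¬ gives 1 − 0.1 = 0.9
not not not (not not (q ∧ q) ∨ not p): Łukasiewicz ¬ gives 1 − 0.9 = 0.1
not not not not (not not (q ∧ q) ∨ not p): Łukasiewicz ¬ gives 1 − 0.1 = 0.9
not not not not not (not not (q ∧ q) ∨ not p): Łukasiewicz ¬ gives 1 − 0.9 = 0.1
not p: Łukasiewicz ¬ gives 1 − 0.6 = 0.4
(not p → q): min(1, 1 − 0.4 + 0.9) = 1
(q → p): min(1, 1 − 0.9 + 0.6) = 0.7
((not p → q) → (q → p)): min(1, 1 − 1 + 0.7) = 0.7
(not not not not not (not not (q ∧ q) ∨ not p) → ((not p → q) → (q → p))): min(1, 1 − 0.1 + 0.7) = 1
not (not not not not not (not not (q ∧ q) ∨ not p) → ((not p → q) → (q → p))): Łukasiewicz ¬ gives 1 − 1 = 0

0.00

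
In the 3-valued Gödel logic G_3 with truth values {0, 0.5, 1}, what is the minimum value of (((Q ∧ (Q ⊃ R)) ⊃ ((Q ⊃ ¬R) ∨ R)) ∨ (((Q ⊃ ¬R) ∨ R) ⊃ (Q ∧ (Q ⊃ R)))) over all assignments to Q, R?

1.00

Every assignment gives 1. For instance at Q = 0, R = 0:
  (Q ⊃ R): 0 ≤ 0, so result = 1
  (Q ∧ (Q ⊃ R)) = min(0, 1) = 0
  ¬R: Gödel ¬ of 0 = 1 (operand is 0)
  (Q ⊃ ¬R): 0 ≤ 1, so result = 1
  ((Q ⊃ ¬R) ∨ R) = max(1, 0) = 1
  ((Q ∧ (Q ⊃ R)) ⊃ ((Q ⊃ ¬R) ∨ R)): 0 ≤ 1, so result = 1
  ¬R: Gödel ¬ of 0 = 1 (operand is 0)
  (Q ⊃ ¬R): 0 ≤ 1, so result = 1
  ((Q ⊃ ¬R) ∨ R) = max(1, 0) = 1
  (Q ⊃ R): 0 ≤ 0, so result = 1
  (Q ∧ (Q ⊃ R)) = min(0, 1) = 0
  (((Q ⊃ ¬R) ∨ R) ⊃ (Q ∧ (Q ⊃ R))): 1 > 0, so result = 0
  (((Q ∧ (Q ⊃ R)) ⊃ ((Q ⊃ ¬R) ∨ R)) ∨ (((Q ⊃ ¬R) ∨ R) ⊃ (Q ∧ (Q ⊃ R)))) = max(1, 0) = 1
All 9 assignments give value 1 — the formula is a G_3-tautology.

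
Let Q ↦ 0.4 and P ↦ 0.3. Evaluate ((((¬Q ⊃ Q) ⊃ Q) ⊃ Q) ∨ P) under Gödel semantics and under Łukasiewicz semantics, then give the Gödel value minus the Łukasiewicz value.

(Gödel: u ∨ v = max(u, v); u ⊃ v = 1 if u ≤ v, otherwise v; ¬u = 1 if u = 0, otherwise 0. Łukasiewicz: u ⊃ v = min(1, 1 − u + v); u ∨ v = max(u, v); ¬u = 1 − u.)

Gödel evaluation:
  ¬Q: Gödel ¬ of 0.4 = 0 (operand ≠ 0)
  (¬Q ⊃ Q): 0 ≤ 0.4, so result = 1
  ((¬Q ⊃ Q) ⊃ Q): 1 > 0.4, so result = 0.4
  (((¬Q ⊃ Q) ⊃ Q) ⊃ Q): 0.4 ≤ 0.4, so result = 1
  ((((¬Q ⊃ Q) ⊃ Q) ⊃ Q) ∨ P) = max(1, 0.3) = 1
  Gödel value = 1
Łukasiewicz evaluation:
  ¬Q: Łukasiewicz ¬ gives 1 − 0.4 = 0.6
  (¬Q ⊃ Q): min(1, 1 − 0.6 + 0.4) = 0.8
  ((¬Q ⊃ Q) ⊃ Q): min(1, 1 − 0.8 + 0.4) = 0.6
  (((¬Q ⊃ Q) ⊃ Q) ⊃ Q): min(1, 1 − 0.6 + 0.4) = 0.8
  ((((¬Q ⊃ Q) ⊃ Q) ⊃ Q) ∨ P) = max(0.8, 0.3) = 0.8
  Łukasiewicz value = 0.8
Difference: 1 − 0.8 = 0.20

0.20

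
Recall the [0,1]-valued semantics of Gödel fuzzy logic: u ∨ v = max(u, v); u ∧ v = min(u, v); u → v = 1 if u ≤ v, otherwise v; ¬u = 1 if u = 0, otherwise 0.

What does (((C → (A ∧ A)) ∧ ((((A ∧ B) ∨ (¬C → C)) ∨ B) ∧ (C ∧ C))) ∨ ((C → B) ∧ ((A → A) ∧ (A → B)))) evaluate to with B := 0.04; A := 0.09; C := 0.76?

0.09

(A ∧ A) = min(0.09, 0.09) = 0.09
(C → (A ∧ A)): 0.76 > 0.09, so result = 0.09
(A ∧ B) = min(0.09, 0.04) = 0.04
¬C: Gödel ¬ of 0.76 = 0 (operand ≠ 0)
(¬C → C): 0 ≤ 0.76, so result = 1
((A ∧ B) ∨ (¬C → C)) = max(0.04, 1) = 1
(((A ∧ B) ∨ (¬C → C)) ∨ B) = max(1, 0.04) = 1
(C ∧ C) = min(0.76, 0.76) = 0.76
((((A ∧ B) ∨ (¬C → C)) ∨ B) ∧ (C ∧ C)) = min(1, 0.76) = 0.76
((C → (A ∧ A)) ∧ ((((A ∧ B) ∨ (¬C → C)) ∨ B) ∧ (C ∧ C))) = min(0.09, 0.76) = 0.09
(C → B): 0.76 > 0.04, so result = 0.04
(A → A): 0.09 ≤ 0.09, so result = 1
(A → B): 0.09 > 0.04, so result = 0.04
((A → A) ∧ (A → B)) = min(1, 0.04) = 0.04
((C → B) ∧ ((A → A) ∧ (A → B))) = min(0.04, 0.04) = 0.04
(((C → (A ∧ A)) ∧ ((((A ∧ B) ∨ (¬C → C)) ∨ B) ∧ (C ∧ C))) ∨ ((C → B) ∧ ((A → A) ∧ (A → B)))) = max(0.09, 0.04) = 0.09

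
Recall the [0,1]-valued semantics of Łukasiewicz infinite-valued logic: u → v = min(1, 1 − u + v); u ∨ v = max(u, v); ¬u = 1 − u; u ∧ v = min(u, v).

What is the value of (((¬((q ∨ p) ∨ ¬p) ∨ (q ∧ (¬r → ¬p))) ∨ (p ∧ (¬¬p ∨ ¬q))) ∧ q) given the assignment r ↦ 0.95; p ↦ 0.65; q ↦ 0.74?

(q ∨ p) = max(0.74, 0.65) = 0.74
¬p: Łukasiewicz ¬ gives 1 − 0.65 = 0.35
((q ∨ p) ∨ ¬p) = max(0.74, 0.35) = 0.74
¬((q ∨ p) ∨ ¬p): Łukasiewicz ¬ gives 1 − 0.74 = 0.26
¬r: Łukasiewicz ¬ gives 1 − 0.95 = 0.05
¬p: Łukasiewicz ¬ gives 1 − 0.65 = 0.35
(¬r → ¬p): min(1, 1 − 0.05 + 0.35) = 1
(q ∧ (¬r → ¬p)) = min(0.74, 1) = 0.74
(¬((q ∨ p) ∨ ¬p) ∨ (q ∧ (¬r → ¬p))) = max(0.26, 0.74) = 0.74
¬p: Łukasiewicz ¬ gives 1 − 0.65 = 0.35
¬¬p: Łukasiewicz ¬ gives 1 − 0.35 = 0.65
¬q: Łukasiewicz ¬ gives 1 − 0.74 = 0.26
(¬¬p ∨ ¬q) = max(0.65, 0.26) = 0.65
(p ∧ (¬¬p ∨ ¬q)) = min(0.65, 0.65) = 0.65
((¬((q ∨ p) ∨ ¬p) ∨ (q ∧ (¬r → ¬p))) ∨ (p ∧ (¬¬p ∨ ¬q))) = max(0.74, 0.65) = 0.74
(((¬((q ∨ p) ∨ ¬p) ∨ (q ∧ (¬r → ¬p))) ∨ (p ∧ (¬¬p ∨ ¬q))) ∧ q) = min(0.74, 0.74) = 0.74

0.74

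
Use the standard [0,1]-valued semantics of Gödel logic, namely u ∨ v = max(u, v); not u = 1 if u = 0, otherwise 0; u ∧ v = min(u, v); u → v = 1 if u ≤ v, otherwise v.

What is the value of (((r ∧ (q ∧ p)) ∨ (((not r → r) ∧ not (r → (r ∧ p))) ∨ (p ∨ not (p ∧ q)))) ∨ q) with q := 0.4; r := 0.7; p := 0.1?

(q ∧ p) = min(0.4, 0.1) = 0.1
(r ∧ (q ∧ p)) = min(0.7, 0.1) = 0.1
not r: Gödel ¬ of 0.7 = 0 (operand ≠ 0)
(not r → r): 0 ≤ 0.7, so result = 1
(r ∧ p) = min(0.7, 0.1) = 0.1
(r → (r ∧ p)): 0.7 > 0.1, so result = 0.1
not (r → (r ∧ p)): Gödel ¬ of 0.1 = 0 (operand ≠ 0)
((not r → r) ∧ not (r → (r ∧ p))) = min(1, 0) = 0
(p ∧ q) = min(0.1, 0.4) = 0.1
not (p ∧ q): Gödel ¬ of 0.1 = 0 (operand ≠ 0)
(p ∨ not (p ∧ q)) = max(0.1, 0) = 0.1
(((not r → r) ∧ not (r → (r ∧ p))) ∨ (p ∨ not (p ∧ q))) = max(0, 0.1) = 0.1
((r ∧ (q ∧ p)) ∨ (((not r → r) ∧ not (r → (r ∧ p))) ∨ (p ∨ not (p ∧ q)))) = max(0.1, 0.1) = 0.1
(((r ∧ (q ∧ p)) ∨ (((not r → r) ∧ not (r → (r ∧ p))) ∨ (p ∨ not (p ∧ q)))) ∨ q) = max(0.1, 0.4) = 0.4

0.40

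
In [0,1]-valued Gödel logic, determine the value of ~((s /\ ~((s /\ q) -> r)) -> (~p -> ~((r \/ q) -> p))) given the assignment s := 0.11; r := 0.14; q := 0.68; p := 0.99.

0.00

(s /\ q) = min(0.11, 0.68) = 0.11
((s /\ q) -> r): 0.11 ≤ 0.14, so result = 1
~((s /\ q) -> r): Gödel ¬ of 1 = 0 (operand ≠ 0)
(s /\ ~((s /\ q) -> r)) = min(0.11, 0) = 0
~p: Gödel ¬ of 0.99 = 0 (operand ≠ 0)
(r \/ q) = max(0.14, 0.68) = 0.68
((r \/ q) -> p): 0.68 ≤ 0.99, so result = 1
~((r \/ q) -> p): Gödel ¬ of 1 = 0 (operand ≠ 0)
(~p -> ~((r \/ q) -> p)): 0 ≤ 0, so result = 1
((s /\ ~((s /\ q) -> r)) -> (~p -> ~((r \/ q) -> p))): 0 ≤ 1, so result = 1
~((s /\ ~((s /\ q) -> r)) -> (~p -> ~((r \/ q) -> p))): Gödel ¬ of 1 = 0 (operand ≠ 0)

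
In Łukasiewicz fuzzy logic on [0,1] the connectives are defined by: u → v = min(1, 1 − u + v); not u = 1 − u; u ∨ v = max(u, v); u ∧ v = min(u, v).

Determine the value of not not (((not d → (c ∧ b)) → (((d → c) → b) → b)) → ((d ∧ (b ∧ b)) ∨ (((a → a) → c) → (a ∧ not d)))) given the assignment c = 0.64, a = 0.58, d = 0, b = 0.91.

0.94

not d: Łukasiewicz ¬ gives 1 − 0 = 1
(c ∧ b) = min(0.64, 0.91) = 0.64
(not d → (c ∧ b)): min(1, 1 − 1 + 0.64) = 0.64
(d → c): min(1, 1 − 0 + 0.64) = 1
((d → c) → b): min(1, 1 − 1 + 0.91) = 0.91
(((d → c) → b) → b): min(1, 1 − 0.91 + 0.91) = 1
((not d → (c ∧ b)) → (((d → c) → b) → b)): min(1, 1 − 0.64 + 1) = 1
(b ∧ b) = min(0.91, 0.91) = 0.91
(d ∧ (b ∧ b)) = min(0, 0.91) = 0
(a → a): min(1, 1 − 0.58 + 0.58) = 1
((a → a) → c): min(1, 1 − 1 + 0.64) = 0.64
not d: Łukasiewicz ¬ gives 1 − 0 = 1
(a ∧ not d) = min(0.58, 1) = 0.58
(((a → a) → c) → (a ∧ not d)): min(1, 1 − 0.64 + 0.58) = 0.94
((d ∧ (b ∧ b)) ∨ (((a → a) → c) → (a ∧ not d))) = max(0, 0.94) = 0.94
(((not d → (c ∧ b)) → (((d → c) → b) → b)) → ((d ∧ (b ∧ b)) ∨ (((a → a) → c) → (a ∧ not d)))): min(1, 1 − 1 + 0.94) = 0.94
not (((not d → (c ∧ b)) → (((d → c) → b) → b)) → ((d ∧ (b ∧ b)) ∨ (((a → a) → c) → (a ∧ not d)))): Łukasiewicz ¬ gives 1 − 0.94 = 0.06
not not (((not d → (c ∧ b)) → (((d → c) → b) → b)) → ((d ∧ (b ∧ b)) ∨ (((a → a) → c) → (a ∧ not d)))): Łukasiewicz ¬ gives 1 − 0.06 = 0.94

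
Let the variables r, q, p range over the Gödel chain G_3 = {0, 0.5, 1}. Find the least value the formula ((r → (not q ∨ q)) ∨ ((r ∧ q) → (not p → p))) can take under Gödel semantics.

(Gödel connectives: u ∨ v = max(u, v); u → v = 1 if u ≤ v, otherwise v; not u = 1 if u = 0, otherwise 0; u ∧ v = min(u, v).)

0.50

The minimum is attained at r = 1, q = 0.5, p = 0:
  not q: Gödel ¬ of 0.5 = 0 (operand ≠ 0)
  (not q ∨ q) = max(0, 0.5) = 0.5
  (r → (not q ∨ q)): 1 > 0.5, so result = 0.5
  (r ∧ q) = min(1, 0.5) = 0.5
  not p: Gödel ¬ of 0 = 1 (operand is 0)
  (not p → p): 1 > 0, so result = 0
  ((r ∧ q) → (not p → p)): 0.5 > 0, so result = 0
  ((r → (not q ∨ q)) ∨ ((r ∧ q) → (not p → p))) = max(0.5, 0) = 0.5
Checking all 27 assignments confirms none give a value below 0.50.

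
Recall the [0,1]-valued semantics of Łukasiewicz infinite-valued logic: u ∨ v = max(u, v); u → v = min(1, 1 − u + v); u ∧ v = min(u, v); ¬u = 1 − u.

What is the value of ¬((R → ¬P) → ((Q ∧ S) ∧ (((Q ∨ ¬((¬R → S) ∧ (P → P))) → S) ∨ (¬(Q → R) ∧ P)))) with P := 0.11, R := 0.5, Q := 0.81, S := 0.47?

0.53

¬P: Łukasiewicz ¬ gives 1 − 0.11 = 0.89
(R → ¬P): min(1, 1 − 0.5 + 0.89) = 1
(Q ∧ S) = min(0.81, 0.47) = 0.47
¬R: Łukasiewicz ¬ gives 1 − 0.5 = 0.5
(¬R → S): min(1, 1 − 0.5 + 0.47) = 0.97
(P → P): min(1, 1 − 0.11 + 0.11) = 1
((¬R → S) ∧ (P → P)) = min(0.97, 1) = 0.97
¬((¬R → S) ∧ (P → P)): Łukasiewicz ¬ gives 1 − 0.97 = 0.03
(Q ∨ ¬((¬R → S) ∧ (P → P))) = max(0.81, 0.03) = 0.81
((Q ∨ ¬((¬R → S) ∧ (P → P))) → S): min(1, 1 − 0.81 + 0.47) = 0.66
(Q → R): min(1, 1 − 0.81 + 0.5) = 0.69
¬(Q → R): Łukasiewicz ¬ gives 1 − 0.69 = 0.31
(¬(Q → R) ∧ P) = min(0.31, 0.11) = 0.11
(((Q ∨ ¬((¬R → S) ∧ (P → P))) → S) ∨ (¬(Q → R) ∧ P)) = max(0.66, 0.11) = 0.66
((Q ∧ S) ∧ (((Q ∨ ¬((¬R → S) ∧ (P → P))) → S) ∨ (¬(Q → R) ∧ P))) = min(0.47, 0.66) = 0.47
((R → ¬P) → ((Q ∧ S) ∧ (((Q ∨ ¬((¬R → S) ∧ (P → P))) → S) ∨ (¬(Q → R) ∧ P)))): min(1, 1 − 1 + 0.47) = 0.47
¬((R → ¬P) → ((Q ∧ S) ∧ (((Q ∨ ¬((¬R → S) ∧ (P → P))) → S) ∨ (¬(Q → R) ∧ P)))): Łukasiewicz ¬ gives 1 − 0.47 = 0.53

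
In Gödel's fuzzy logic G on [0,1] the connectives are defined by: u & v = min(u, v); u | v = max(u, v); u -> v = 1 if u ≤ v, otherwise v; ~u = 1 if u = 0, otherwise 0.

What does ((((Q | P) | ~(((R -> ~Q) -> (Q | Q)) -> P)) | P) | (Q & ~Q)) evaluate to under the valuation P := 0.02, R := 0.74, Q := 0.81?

(Q | P) = max(0.81, 0.02) = 0.81
~Q: Gödel ¬ of 0.81 = 0 (operand ≠ 0)
(R -> ~Q): 0.74 > 0, so result = 0
(Q | Q) = max(0.81, 0.81) = 0.81
((R -> ~Q) -> (Q | Q)): 0 ≤ 0.81, so result = 1
(((R -> ~Q) -> (Q | Q)) -> P): 1 > 0.02, so result = 0.02
~(((R -> ~Q) -> (Q | Q)) -> P): Gödel ¬ of 0.02 = 0 (operand ≠ 0)
((Q | P) | ~(((R -> ~Q) -> (Q | Q)) -> P)) = max(0.81, 0) = 0.81
(((Q | P) | ~(((R -> ~Q) -> (Q | Q)) -> P)) | P) = max(0.81, 0.02) = 0.81
~Q: Gödel ¬ of 0.81 = 0 (operand ≠ 0)
(Q & ~Q) = min(0.81, 0) = 0
((((Q | P) | ~(((R -> ~Q) -> (Q | Q)) -> P)) | P) | (Q & ~Q)) = max(0.81, 0) = 0.81

0.81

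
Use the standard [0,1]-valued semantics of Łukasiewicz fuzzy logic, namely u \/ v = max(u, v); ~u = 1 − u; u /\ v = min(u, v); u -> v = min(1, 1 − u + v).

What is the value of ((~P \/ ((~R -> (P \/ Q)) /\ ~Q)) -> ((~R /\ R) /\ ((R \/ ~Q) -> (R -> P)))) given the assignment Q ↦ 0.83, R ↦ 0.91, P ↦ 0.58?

~P: Łukasiewicz ¬ gives 1 − 0.58 = 0.42
~R: Łukasiewicz ¬ gives 1 − 0.91 = 0.09
(P \/ Q) = max(0.58, 0.83) = 0.83
(~R -> (P \/ Q)): min(1, 1 − 0.09 + 0.83) = 1
~Q: Łukasiewicz ¬ gives 1 − 0.83 = 0.17
((~R -> (P \/ Q)) /\ ~Q) = min(1, 0.17) = 0.17
(~P \/ ((~R -> (P \/ Q)) /\ ~Q)) = max(0.42, 0.17) = 0.42
~R: Łukasiewicz ¬ gives 1 − 0.91 = 0.09
(~R /\ R) = min(0.09, 0.91) = 0.09
~Q: Łukasiewicz ¬ gives 1 − 0.83 = 0.17
(R \/ ~Q) = max(0.91, 0.17) = 0.91
(R -> P): min(1, 1 − 0.91 + 0.58) = 0.67
((R \/ ~Q) -> (R -> P)): min(1, 1 − 0.91 + 0.67) = 0.76
((~R /\ R) /\ ((R \/ ~Q) -> (R -> P))) = min(0.09, 0.76) = 0.09
((~P \/ ((~R -> (P \/ Q)) /\ ~Q)) -> ((~R /\ R) /\ ((R \/ ~Q) -> (R -> P)))): min(1, 1 − 0.42 + 0.09) = 0.67

0.67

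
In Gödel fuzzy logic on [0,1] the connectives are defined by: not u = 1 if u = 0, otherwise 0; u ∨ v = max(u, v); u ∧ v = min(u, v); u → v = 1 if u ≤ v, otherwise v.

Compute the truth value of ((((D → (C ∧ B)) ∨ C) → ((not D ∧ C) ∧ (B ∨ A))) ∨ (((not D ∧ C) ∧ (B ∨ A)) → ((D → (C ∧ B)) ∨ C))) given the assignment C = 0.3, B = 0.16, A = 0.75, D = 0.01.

(C ∧ B) = min(0.3, 0.16) = 0.16
(D → (C ∧ B)): 0.01 ≤ 0.16, so result = 1
((D → (C ∧ B)) ∨ C) = max(1, 0.3) = 1
not D: Gödel ¬ of 0.01 = 0 (operand ≠ 0)
(not D ∧ C) = min(0, 0.3) = 0
(B ∨ A) = max(0.16, 0.75) = 0.75
((not D ∧ C) ∧ (B ∨ A)) = min(0, 0.75) = 0
(((D → (C ∧ B)) ∨ C) → ((not D ∧ C) ∧ (B ∨ A))): 1 > 0, so result = 0
not D: Gödel ¬ of 0.01 = 0 (operand ≠ 0)
(not D ∧ C) = min(0, 0.3) = 0
(B ∨ A) = max(0.16, 0.75) = 0.75
((not D ∧ C) ∧ (B ∨ A)) = min(0, 0.75) = 0
(C ∧ B) = min(0.3, 0.16) = 0.16
(D → (C ∧ B)): 0.01 ≤ 0.16, so result = 1
((D → (C ∧ B)) ∨ C) = max(1, 0.3) = 1
(((not D ∧ C) ∧ (B ∨ A)) → ((D → (C ∧ B)) ∨ C)): 0 ≤ 1, so result = 1
((((D → (C ∧ B)) ∨ C) → ((not D ∧ C) ∧ (B ∨ A))) ∨ (((not D ∧ C) ∧ (B ∨ A)) → ((D → (C ∧ B)) ∨ C))) = max(0, 1) = 1

1.00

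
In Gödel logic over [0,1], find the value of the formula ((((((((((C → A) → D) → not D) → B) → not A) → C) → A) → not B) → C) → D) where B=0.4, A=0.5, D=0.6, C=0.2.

0.60

(C → A): 0.2 ≤ 0.5, so result = 1
((C → A) → D): 1 > 0.6, so result = 0.6
not D: Gödel ¬ of 0.6 = 0 (operand ≠ 0)
(((C → A) → D) → not D): 0.6 > 0, so result = 0
((((C → A) → D) → not D) → B): 0 ≤ 0.4, so result = 1
not A: Gödel ¬ of 0.5 = 0 (operand ≠ 0)
(((((C → A) → D) → not D) → B) → not A): 1 > 0, so result = 0
((((((C → A) → D) → not D) → B) → not A) → C): 0 ≤ 0.2, so result = 1
(((((((C → A) → D) → not D) → B) → not A) → C) → A): 1 > 0.5, so result = 0.5
not B: Gödel ¬ of 0.4 = 0 (operand ≠ 0)
((((((((C → A) → D) → not D) → B) → not A) → C) → A) → not B): 0.5 > 0, so result = 0
(((((((((C → A) → D) → not D) → B) → not A) → C) → A) → not B) → C): 0 ≤ 0.2, so result = 1
((((((((((C → A) → D) → not D) → B) → not A) → C) → A) → not B) → C) → D): 1 > 0.6, so result = 0.6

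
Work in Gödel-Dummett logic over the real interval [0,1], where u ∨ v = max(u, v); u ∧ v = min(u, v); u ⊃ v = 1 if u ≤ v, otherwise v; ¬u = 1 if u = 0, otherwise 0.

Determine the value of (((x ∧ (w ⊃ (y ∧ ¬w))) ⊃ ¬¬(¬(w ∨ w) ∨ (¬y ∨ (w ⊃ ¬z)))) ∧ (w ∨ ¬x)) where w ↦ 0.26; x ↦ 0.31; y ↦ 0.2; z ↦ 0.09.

¬w: Gödel ¬ of 0.26 = 0 (operand ≠ 0)
(y ∧ ¬w) = min(0.2, 0) = 0
(w ⊃ (y ∧ ¬w)): 0.26 > 0, so result = 0
(x ∧ (w ⊃ (y ∧ ¬w))) = min(0.31, 0) = 0
(w ∨ w) = max(0.26, 0.26) = 0.26
¬(w ∨ w): Gödel ¬ of 0.26 = 0 (operand ≠ 0)
¬y: Gödel ¬ of 0.2 = 0 (operand ≠ 0)
¬z: Gödel ¬ of 0.09 = 0 (operand ≠ 0)
(w ⊃ ¬z): 0.26 > 0, so result = 0
(¬y ∨ (w ⊃ ¬z)) = max(0, 0) = 0
(¬(w ∨ w) ∨ (¬y ∨ (w ⊃ ¬z))) = max(0, 0) = 0
¬(¬(w ∨ w) ∨ (¬y ∨ (w ⊃ ¬z))): Gödel ¬ of 0 = 1 (operand is 0)
¬¬(¬(w ∨ w) ∨ (¬y ∨ (w ⊃ ¬z))): Gödel ¬ of 1 = 0 (operand ≠ 0)
((x ∧ (w ⊃ (y ∧ ¬w))) ⊃ ¬¬(¬(w ∨ w) ∨ (¬y ∨ (w ⊃ ¬z)))): 0 ≤ 0, so result = 1
¬x: Gödel ¬ of 0.31 = 0 (operand ≠ 0)
(w ∨ ¬x) = max(0.26, 0) = 0.26
(((x ∧ (w ⊃ (y ∧ ¬w))) ⊃ ¬¬(¬(w ∨ w) ∨ (¬y ∨ (w ⊃ ¬z)))) ∧ (w ∨ ¬x)) = min(1, 0.26) = 0.26

0.26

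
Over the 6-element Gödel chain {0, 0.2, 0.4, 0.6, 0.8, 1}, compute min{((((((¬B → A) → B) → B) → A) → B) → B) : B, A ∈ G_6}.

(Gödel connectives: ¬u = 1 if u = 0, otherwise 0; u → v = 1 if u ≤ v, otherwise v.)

The minimum is attained at B = 0.2, A = 0:
  ¬B: Gödel ¬ of 0.2 = 0 (operand ≠ 0)
  (¬B → A): 0 ≤ 0, so result = 1
  ((¬B → A) → B): 1 > 0.2, so result = 0.2
  (((¬B → A) → B) → B): 0.2 ≤ 0.2, so result = 1
  ((((¬B → A) → B) → B) → A): 1 > 0, so result = 0
  (((((¬B → A) → B) → B) → A) → B): 0 ≤ 0.2, so result = 1
  ((((((¬B → A) → B) → B) → A) → B) → B): 1 > 0.2, so result = 0.2
Checking all 36 assignments confirms none give a value below 0.20.

0.20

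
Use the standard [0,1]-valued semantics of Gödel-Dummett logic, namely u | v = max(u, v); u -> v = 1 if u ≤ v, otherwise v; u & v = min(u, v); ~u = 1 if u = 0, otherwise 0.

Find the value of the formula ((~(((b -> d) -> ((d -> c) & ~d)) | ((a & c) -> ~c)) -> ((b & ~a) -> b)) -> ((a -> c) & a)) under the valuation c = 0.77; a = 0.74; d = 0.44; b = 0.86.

0.74

(b -> d): 0.86 > 0.44, so result = 0.44
(d -> c): 0.44 ≤ 0.77, so result = 1
~d: Gödel ¬ of 0.44 = 0 (operand ≠ 0)
((d -> c) & ~d) = min(1, 0) = 0
((b -> d) -> ((d -> c) & ~d)): 0.44 > 0, so result = 0
(a & c) = min(0.74, 0.77) = 0.74
~c: Gödel ¬ of 0.77 = 0 (operand ≠ 0)
((a & c) -> ~c): 0.74 > 0, so result = 0
(((b -> d) -> ((d -> c) & ~d)) | ((a & c) -> ~c)) = max(0, 0) = 0
~(((b -> d) -> ((d -> c) & ~d)) | ((a & c) -> ~c)): Gödel ¬ of 0 = 1 (operand is 0)
~a: Gödel ¬ of 0.74 = 0 (operand ≠ 0)
(b & ~a) = min(0.86, 0) = 0
((b & ~a) -> b): 0 ≤ 0.86, so result = 1
(~(((b -> d) -> ((d -> c) & ~d)) | ((a & c) -> ~c)) -> ((b & ~a) -> b)): 1 ≤ 1, so result = 1
(a -> c): 0.74 ≤ 0.77, so result = 1
((a -> c) & a) = min(1, 0.74) = 0.74
((~(((b -> d) -> ((d -> c) & ~d)) | ((a & c) -> ~c)) -> ((b & ~a) -> b)) -> ((a -> c) & a)): 1 > 0.74, so result = 0.74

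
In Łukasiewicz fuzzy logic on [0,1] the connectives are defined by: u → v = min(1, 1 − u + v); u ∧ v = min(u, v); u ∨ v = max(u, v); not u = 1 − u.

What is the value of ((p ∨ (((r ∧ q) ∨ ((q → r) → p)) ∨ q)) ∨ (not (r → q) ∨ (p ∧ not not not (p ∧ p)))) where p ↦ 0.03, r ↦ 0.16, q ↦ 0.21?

(r ∧ q) = min(0.16, 0.21) = 0.16
(q → r): min(1, 1 − 0.21 + 0.16) = 0.95
((q → r) → p): min(1, 1 − 0.95 + 0.03) = 0.08
((r ∧ q) ∨ ((q → r) → p)) = max(0.16, 0.08) = 0.16
(((r ∧ q) ∨ ((q → r) → p)) ∨ q) = max(0.16, 0.21) = 0.21
(p ∨ (((r ∧ q) ∨ ((q → r) → p)) ∨ q)) = max(0.03, 0.21) = 0.21
(r → q): min(1, 1 − 0.16 + 0.21) = 1
not (r → q): Łukasiewicz ¬ gives 1 − 1 = 0
(p ∧ p) = min(0.03, 0.03) = 0.03
not (p ∧ p): Łukasiewicz ¬ gives 1 − 0.03 = 0.97
not not (p ∧ p): Łukasiewicz ¬ gives 1 − 0.97 = 0.03
not not not (p ∧ p): Łukasiewicz ¬ gives 1 − 0.03 = 0.97
(p ∧ not not not (p ∧ p)) = min(0.03, 0.97) = 0.03
(not (r → q) ∨ (p ∧ not not not (p ∧ p))) = max(0, 0.03) = 0.03
((p ∨ (((r ∧ q) ∨ ((q → r) → p)) ∨ q)) ∨ (not (r → q) ∨ (p ∧ not not not (p ∧ p)))) = max(0.21, 0.03) = 0.21

0.21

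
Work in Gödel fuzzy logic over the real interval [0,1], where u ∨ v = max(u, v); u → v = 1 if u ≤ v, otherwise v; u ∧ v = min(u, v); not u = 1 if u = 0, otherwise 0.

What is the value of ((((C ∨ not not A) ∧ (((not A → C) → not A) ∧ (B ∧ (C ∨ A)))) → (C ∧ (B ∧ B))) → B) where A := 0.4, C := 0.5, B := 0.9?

not A: Gödel ¬ of 0.4 = 0 (operand ≠ 0)
not not A: Gödel ¬ of 0 = 1 (operand is 0)
(C ∨ not not A) = max(0.5, 1) = 1
not A: Gödel ¬ of 0.4 = 0 (operand ≠ 0)
(not A → C): 0 ≤ 0.5, so result = 1
not A: Gödel ¬ of 0.4 = 0 (operand ≠ 0)
((not A → C) → not A): 1 > 0, so result = 0
(C ∨ A) = max(0.5, 0.4) = 0.5
(B ∧ (C ∨ A)) = min(0.9, 0.5) = 0.5
(((not A → C) → not A) ∧ (B ∧ (C ∨ A))) = min(0, 0.5) = 0
((C ∨ not not A) ∧ (((not A → C) → not A) ∧ (B ∧ (C ∨ A)))) = min(1, 0) = 0
(B ∧ B) = min(0.9, 0.9) = 0.9
(C ∧ (B ∧ B)) = min(0.5, 0.9) = 0.5
(((C ∨ not not A) ∧ (((not A → C) → not A) ∧ (B ∧ (C ∨ A)))) → (C ∧ (B ∧ B))): 0 ≤ 0.5, so result = 1
((((C ∨ not not A) ∧ (((not A → C) → not A) ∧ (B ∧ (C ∨ A)))) → (C ∧ (B ∧ B))) → B): 1 > 0.9, so result = 0.9

0.90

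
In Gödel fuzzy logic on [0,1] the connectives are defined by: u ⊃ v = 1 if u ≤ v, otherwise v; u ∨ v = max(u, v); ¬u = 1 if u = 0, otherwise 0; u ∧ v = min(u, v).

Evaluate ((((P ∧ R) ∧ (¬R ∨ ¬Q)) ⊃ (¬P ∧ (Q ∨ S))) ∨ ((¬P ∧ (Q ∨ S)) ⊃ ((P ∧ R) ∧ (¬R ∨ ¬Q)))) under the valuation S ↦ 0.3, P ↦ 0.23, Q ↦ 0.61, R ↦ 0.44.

1.00

(P ∧ R) = min(0.23, 0.44) = 0.23
¬R: Gödel ¬ of 0.44 = 0 (operand ≠ 0)
¬Q: Gödel ¬ of 0.61 = 0 (operand ≠ 0)
(¬R ∨ ¬Q) = max(0, 0) = 0
((P ∧ R) ∧ (¬R ∨ ¬Q)) = min(0.23, 0) = 0
¬P: Gödel ¬ of 0.23 = 0 (operand ≠ 0)
(Q ∨ S) = max(0.61, 0.3) = 0.61
(¬P ∧ (Q ∨ S)) = min(0, 0.61) = 0
(((P ∧ R) ∧ (¬R ∨ ¬Q)) ⊃ (¬P ∧ (Q ∨ S))): 0 ≤ 0, so result = 1
¬P: Gödel ¬ of 0.23 = 0 (operand ≠ 0)
(Q ∨ S) = max(0.61, 0.3) = 0.61
(¬P ∧ (Q ∨ S)) = min(0, 0.61) = 0
(P ∧ R) = min(0.23, 0.44) = 0.23
¬R: Gödel ¬ of 0.44 = 0 (operand ≠ 0)
¬Q: Gödel ¬ of 0.61 = 0 (operand ≠ 0)
(¬R ∨ ¬Q) = max(0, 0) = 0
((P ∧ R) ∧ (¬R ∨ ¬Q)) = min(0.23, 0) = 0
((¬P ∧ (Q ∨ S)) ⊃ ((P ∧ R) ∧ (¬R ∨ ¬Q))): 0 ≤ 0, so result = 1
((((P ∧ R) ∧ (¬R ∨ ¬Q)) ⊃ (¬P ∧ (Q ∨ S))) ∨ ((¬P ∧ (Q ∨ S)) ⊃ ((P ∧ R) ∧ (¬R ∨ ¬Q)))) = max(1, 1) = 1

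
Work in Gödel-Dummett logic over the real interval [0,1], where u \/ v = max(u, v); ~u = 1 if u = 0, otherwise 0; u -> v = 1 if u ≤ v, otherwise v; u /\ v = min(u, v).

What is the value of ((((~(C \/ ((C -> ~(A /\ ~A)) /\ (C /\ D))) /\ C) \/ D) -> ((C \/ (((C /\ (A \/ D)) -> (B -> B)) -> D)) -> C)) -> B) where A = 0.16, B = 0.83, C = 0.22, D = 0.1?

~A: Gödel ¬ of 0.16 = 0 (operand ≠ 0)
(A /\ ~A) = min(0.16, 0) = 0
~(A /\ ~A): Gödel ¬ of 0 = 1 (operand is 0)
(C -> ~(A /\ ~A)): 0.22 ≤ 1, so result = 1
(C /\ D) = min(0.22, 0.1) = 0.1
((C -> ~(A /\ ~A)) /\ (C /\ D)) = min(1, 0.1) = 0.1
(C \/ ((C -> ~(A /\ ~A)) /\ (C /\ D))) = max(0.22, 0.1) = 0.22
~(C \/ ((C -> ~(A /\ ~A)) /\ (C /\ D))): Gödel ¬ of 0.22 = 0 (operand ≠ 0)
(~(C \/ ((C -> ~(A /\ ~A)) /\ (C /\ D))) /\ C) = min(0, 0.22) = 0
((~(C \/ ((C -> ~(A /\ ~A)) /\ (C /\ D))) /\ C) \/ D) = max(0, 0.1) = 0.1
(A \/ D) = max(0.16, 0.1) = 0.16
(C /\ (A \/ D)) = min(0.22, 0.16) = 0.16
(B -> B): 0.83 ≤ 0.83, so result = 1
((C /\ (A \/ D)) -> (B -> B)): 0.16 ≤ 1, so result = 1
(((C /\ (A \/ D)) -> (B -> B)) -> D): 1 > 0.1, so result = 0.1
(C \/ (((C /\ (A \/ D)) -> (B -> B)) -> D)) = max(0.22, 0.1) = 0.22
((C \/ (((C /\ (A \/ D)) -> (B -> B)) -> D)) -> C): 0.22 ≤ 0.22, so result = 1
(((~(C \/ ((C -> ~(A /\ ~A)) /\ (C /\ D))) /\ C) \/ D) -> ((C \/ (((C /\ (A \/ D)) -> (B -> B)) -> D)) -> C)): 0.1 ≤ 1, so result = 1
((((~(C \/ ((C -> ~(A /\ ~A)) /\ (C /\ D))) /\ C) \/ D) -> ((C \/ (((C /\ (A \/ D)) -> (B -> B)) -> D)) -> C)) -> B): 1 > 0.83, so result = 0.83

0.83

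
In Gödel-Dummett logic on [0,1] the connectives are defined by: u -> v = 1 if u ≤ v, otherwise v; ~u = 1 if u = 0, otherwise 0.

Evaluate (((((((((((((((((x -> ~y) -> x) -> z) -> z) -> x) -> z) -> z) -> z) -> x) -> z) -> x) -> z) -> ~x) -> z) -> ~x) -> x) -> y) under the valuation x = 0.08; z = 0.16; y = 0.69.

0.69

~y: Gödel ¬ of 0.69 = 0 (operand ≠ 0)
(x -> ~y): 0.08 > 0, so result = 0
((x -> ~y) -> x): 0 ≤ 0.08, so result = 1
(((x -> ~y) -> x) -> z): 1 > 0.16, so result = 0.16
((((x -> ~y) -> x) -> z) -> z): 0.16 ≤ 0.16, so result = 1
(((((x -> ~y) -> x) -> z) -> z) -> x): 1 > 0.08, so result = 0.08
((((((x -> ~y) -> x) -> z) -> z) -> x) -> z): 0.08 ≤ 0.16, so result = 1
(((((((x -> ~y) -> x) -> z) -> z) -> x) -> z) -> z): 1 > 0.16, so result = 0.16
((((((((x -> ~y) -> x) -> z) -> z) -> x) -> z) -> z) -> z): 0.16 ≤ 0.16, so result = 1
(((((((((x -> ~y) -> x) -> z) -> z) -> x) -> z) -> z) -> z) -> x): 1 > 0.08, so result = 0.08
((((((((((x -> ~y) -> x) -> z) -> z) -> x) -> z) -> z) -> z) -> x) -> z): 0.08 ≤ 0.16, so result = 1
(((((((((((x -> ~y) -> x) -> z) -> z) -> x) -> z) -> z) -> z) -> x) -> z) -> x): 1 > 0.08, so result = 0.08
((((((((((((x -> ~y) -> x) -> z) -> z) -> x) -> z) -> z) -> z) -> x) -> z) -> x) -> z): 0.08 ≤ 0.16, so result = 1
~x: Gödel ¬ of 0.08 = 0 (operand ≠ 0)
(((((((((((((x -> ~y) -> x) -> z) -> z) -> x) -> z) -> z) -> z) -> x) -> z) -> x) -> z) -> ~x): 1 > 0, so result = 0
((((((((((((((x -> ~y) -> x) -> z) -> z) -> x) -> z) -> z) -> z) -> x) -> z) -> x) -> z) -> ~x) -> z): 0 ≤ 0.16, so result = 1
~x: Gödel ¬ of 0.08 = 0 (operand ≠ 0)
(((((((((((((((x -> ~y) -> x) -> z) -> z) -> x) -> z) -> z) -> z) -> x) -> z) -> x) -> z) -> ~x) -> z) -> ~x): 1 > 0, so result = 0
((((((((((((((((x -> ~y) -> x) -> z) -> z) -> x) -> z) -> z) -> z) -> x) -> z) -> x) -> z) -> ~x) -> z) -> ~x) -> x): 0 ≤ 0.08, so result = 1
(((((((((((((((((x -> ~y) -> x) -> z) -> z) -> x) -> z) -> z) -> z) -> x) -> z) -> x) -> z) -> ~x) -> z) -> ~x) -> x) -> y): 1 > 0.69, so result = 0.69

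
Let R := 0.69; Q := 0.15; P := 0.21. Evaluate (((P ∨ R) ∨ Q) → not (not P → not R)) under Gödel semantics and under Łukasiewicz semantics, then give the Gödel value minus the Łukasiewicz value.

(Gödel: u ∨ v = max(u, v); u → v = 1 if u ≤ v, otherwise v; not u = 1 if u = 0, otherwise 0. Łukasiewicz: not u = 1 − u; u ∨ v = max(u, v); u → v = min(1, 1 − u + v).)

-0.79

Gödel evaluation:
  (P ∨ R) = max(0.21, 0.69) = 0.69
  ((P ∨ R) ∨ Q) = max(0.69, 0.15) = 0.69
  not P: Gödel ¬ of 0.21 = 0 (operand ≠ 0)
  not R: Gödel ¬ of 0.69 = 0 (operand ≠ 0)
  (not P → not R): 0 ≤ 0, so result = 1
  not (not P → not R): Gödel ¬ of 1 = 0 (operand ≠ 0)
  (((P ∨ R) ∨ Q) → not (not P → not R)): 0.69 > 0, so result = 0
  Gödel value = 0
Łukasiewicz evaluation:
  (P ∨ R) = max(0.21, 0.69) = 0.69
  ((P ∨ R) ∨ Q) = max(0.69, 0.15) = 0.69
  not P: Łukasiewicz ¬ gives 1 − 0.21 = 0.79
  not R: Łukasiewicz ¬ gives 1 − 0.69 = 0.31
  (not P → not R): min(1, 1 − 0.79 + 0.31) = 0.52
  not (not P → not R): Łukasiewicz ¬ gives 1 − 0.52 = 0.48
  (((P ∨ R) ∨ Q) → not (not P → not R)): min(1, 1 − 0.69 + 0.48) = 0.79
  Łukasiewicz value = 0.79
Difference: 0 − 0.79 = -0.79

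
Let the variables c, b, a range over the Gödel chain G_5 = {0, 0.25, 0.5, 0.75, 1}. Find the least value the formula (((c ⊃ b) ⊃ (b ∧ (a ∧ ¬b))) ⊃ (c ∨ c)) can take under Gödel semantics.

0.25

The minimum is attained at c = 0.25, b = 0, a = 0:
  (c ⊃ b): 0.25 > 0, so result = 0
  ¬b: Gödel ¬ of 0 = 1 (operand is 0)
  (a ∧ ¬b) = min(0, 1) = 0
  (b ∧ (a ∧ ¬b)) = min(0, 0) = 0
  ((c ⊃ b) ⊃ (b ∧ (a ∧ ¬b))): 0 ≤ 0, so result = 1
  (c ∨ c) = max(0.25, 0.25) = 0.25
  (((c ⊃ b) ⊃ (b ∧ (a ∧ ¬b))) ⊃ (c ∨ c)): 1 > 0.25, so result = 0.25
Checking all 125 assignments confirms none give a value below 0.25.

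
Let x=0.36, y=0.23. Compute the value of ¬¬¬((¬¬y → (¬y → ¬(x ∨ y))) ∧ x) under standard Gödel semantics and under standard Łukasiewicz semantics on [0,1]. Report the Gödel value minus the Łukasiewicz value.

Gödel evaluation:
  ¬y: Gödel ¬ of 0.23 = 0 (operand ≠ 0)
  ¬¬y: Gödel ¬ of 0 = 1 (operand is 0)
  ¬y: Gödel ¬ of 0.23 = 0 (operand ≠ 0)
  (x ∨ y) = max(0.36, 0.23) = 0.36
  ¬(x ∨ y): Gödel ¬ of 0.36 = 0 (operand ≠ 0)
  (¬y → ¬(x ∨ y)): 0 ≤ 0, so result = 1
  (¬¬y → (¬y → ¬(x ∨ y))): 1 ≤ 1, so result = 1
  ((¬¬y → (¬y → ¬(x ∨ y))) ∧ x) = min(1, 0.36) = 0.36
  ¬((¬¬y → (¬y → ¬(x ∨ y))) ∧ x): Gödel ¬ of 0.36 = 0 (operand ≠ 0)
  ¬¬((¬¬y → (¬y → ¬(x ∨ y))) ∧ x): Gödel ¬ of 0 = 1 (operand is 0)
  ¬¬¬((¬¬y → (¬y → ¬(x ∨ y))) ∧ x): Gödel ¬ of 1 = 0 (operand ≠ 0)
  Gödel value = 0
Łukasiewicz evaluation:
  ¬y: Łukasiewicz ¬ gives 1 − 0.23 = 0.77
  ¬¬y: Łukasiewicz ¬ gives 1 − 0.77 = 0.23
  ¬y: Łukasiewicz ¬ gives 1 − 0.23 = 0.77
  (x ∨ y) = max(0.36, 0.23) = 0.36
  ¬(x ∨ y): Łukasiewicz ¬ gives 1 − 0.36 = 0.64
  (¬y → ¬(x ∨ y)): min(1, 1 − 0.77 + 0.64) = 0.87
  (¬¬y → (¬y → ¬(x ∨ y))): min(1, 1 − 0.23 + 0.87) = 1
  ((¬¬y → (¬y → ¬(x ∨ y))) ∧ x) = min(1, 0.36) = 0.36
  ¬((¬¬y → (¬y → ¬(x ∨ y))) ∧ x): Łukasiewicz ¬ gives 1 − 0.36 = 0.64
  ¬¬((¬¬y → (¬y → ¬(x ∨ y))) ∧ x): Łukasiewicz ¬ gives 1 − 0.64 = 0.36
  ¬¬¬((¬¬y → (¬y → ¬(x ∨ y))) ∧ x): Łukasiewicz ¬ gives 1 − 0.36 = 0.64
  Łukasiewicz value = 0.64
Difference: 0 − 0.64 = -0.64

-0.64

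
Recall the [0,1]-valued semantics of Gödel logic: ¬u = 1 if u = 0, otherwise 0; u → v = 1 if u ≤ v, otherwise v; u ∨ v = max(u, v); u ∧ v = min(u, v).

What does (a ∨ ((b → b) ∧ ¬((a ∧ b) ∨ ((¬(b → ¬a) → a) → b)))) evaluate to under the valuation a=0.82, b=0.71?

0.82

(b → b): 0.71 ≤ 0.71, so result = 1
(a ∧ b) = min(0.82, 0.71) = 0.71
¬a: Gödel ¬ of 0.82 = 0 (operand ≠ 0)
(b → ¬a): 0.71 > 0, so result = 0
¬(b → ¬a): Gödel ¬ of 0 = 1 (operand is 0)
(¬(b → ¬a) → a): 1 > 0.82, so result = 0.82
((¬(b → ¬a) → a) → b): 0.82 > 0.71, so result = 0.71
((a ∧ b) ∨ ((¬(b → ¬a) → a) → b)) = max(0.71, 0.71) = 0.71
¬((a ∧ b) ∨ ((¬(b → ¬a) → a) → b)): Gödel ¬ of 0.71 = 0 (operand ≠ 0)
((b → b) ∧ ¬((a ∧ b) ∨ ((¬(b → ¬a) → a) → b))) = min(1, 0) = 0
(a ∨ ((b → b) ∧ ¬((a ∧ b) ∨ ((¬(b → ¬a) → a) → b)))) = max(0.82, 0) = 0.82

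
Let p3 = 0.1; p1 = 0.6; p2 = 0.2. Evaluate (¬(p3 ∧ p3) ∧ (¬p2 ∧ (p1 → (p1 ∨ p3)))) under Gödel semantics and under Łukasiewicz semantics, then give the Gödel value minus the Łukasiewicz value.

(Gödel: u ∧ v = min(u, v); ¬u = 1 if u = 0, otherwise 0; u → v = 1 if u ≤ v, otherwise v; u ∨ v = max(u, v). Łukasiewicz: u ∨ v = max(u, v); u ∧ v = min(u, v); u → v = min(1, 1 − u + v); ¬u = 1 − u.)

Gödel evaluation:
  (p3 ∧ p3) = min(0.1, 0.1) = 0.1
  ¬(p3 ∧ p3): Gödel ¬ of 0.1 = 0 (operand ≠ 0)
  ¬p2: Gödel ¬ of 0.2 = 0 (operand ≠ 0)
  (p1 ∨ p3) = max(0.6, 0.1) = 0.6
  (p1 → (p1 ∨ p3)): 0.6 ≤ 0.6, so result = 1
  (¬p2 ∧ (p1 → (p1 ∨ p3))) = min(0, 1) = 0
  (¬(p3 ∧ p3) ∧ (¬p2 ∧ (p1 → (p1 ∨ p3)))) = min(0, 0) = 0
  Gödel value = 0
Łukasiewicz evaluation:
  (p3 ∧ p3) = min(0.1, 0.1) = 0.1
  ¬(p3 ∧ p3): Łukasiewicz ¬ gives 1 − 0.1 = 0.9
  ¬p2: Łukasiewicz ¬ gives 1 − 0.2 = 0.8
  (p1 ∨ p3) = max(0.6, 0.1) = 0.6
  (p1 → (p1 ∨ p3)): min(1, 1 − 0.6 + 0.6) = 1
  (¬p2 ∧ (p1 → (p1 ∨ p3))) = min(0.8, 1) = 0.8
  (¬(p3 ∧ p3) ∧ (¬p2 ∧ (p1 → (p1 ∨ p3)))) = min(0.9, 0.8) = 0.8
  Łukasiewicz value = 0.8
Difference: 0 − 0.8 = -0.80

-0.80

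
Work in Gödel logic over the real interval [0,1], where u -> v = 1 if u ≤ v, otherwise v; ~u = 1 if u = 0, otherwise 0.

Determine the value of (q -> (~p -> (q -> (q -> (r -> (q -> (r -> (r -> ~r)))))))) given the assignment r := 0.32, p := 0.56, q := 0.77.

~p: Gödel ¬ of 0.56 = 0 (operand ≠ 0)
~r: Gödel ¬ of 0.32 = 0 (operand ≠ 0)
(r -> ~r): 0.32 > 0, so result = 0
(r -> (r -> ~r)): 0.32 > 0, so result = 0
(q -> (r -> (r -> ~r))): 0.77 > 0, so result = 0
(r -> (q -> (r -> (r -> ~r)))): 0.32 > 0, so result = 0
(q -> (r -> (q -> (r -> (r -> ~r))))): 0.77 > 0, so result = 0
(q -> (q -> (r -> (q -> (r -> (r -> ~r)))))): 0.77 > 0, so result = 0
(~p -> (q -> (q -> (r -> (q -> (r -> (r -> ~r))))))): 0 ≤ 0, so result = 1
(q -> (~p -> (q -> (q -> (r -> (q -> (r -> (r -> ~r)))))))): 0.77 ≤ 1, so result = 1

1.00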